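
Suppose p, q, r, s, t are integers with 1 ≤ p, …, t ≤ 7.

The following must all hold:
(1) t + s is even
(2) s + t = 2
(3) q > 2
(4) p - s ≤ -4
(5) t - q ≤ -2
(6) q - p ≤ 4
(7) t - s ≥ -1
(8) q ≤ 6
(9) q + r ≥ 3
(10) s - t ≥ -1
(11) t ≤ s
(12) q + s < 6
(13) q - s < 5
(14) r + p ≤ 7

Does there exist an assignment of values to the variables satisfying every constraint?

Constraints 4, 5, 6, and 7 give t − s ≥ -1, s − p ≥ 4, p − q ≥ -4, q − t ≥ 2.
Adding all 4 inequalities: the left sides telescope to 0, and the right sides sum to (-1) + 4 + (-4) + 2 = 1. So 0 ≥ 1, which is false.

Unsatisfiable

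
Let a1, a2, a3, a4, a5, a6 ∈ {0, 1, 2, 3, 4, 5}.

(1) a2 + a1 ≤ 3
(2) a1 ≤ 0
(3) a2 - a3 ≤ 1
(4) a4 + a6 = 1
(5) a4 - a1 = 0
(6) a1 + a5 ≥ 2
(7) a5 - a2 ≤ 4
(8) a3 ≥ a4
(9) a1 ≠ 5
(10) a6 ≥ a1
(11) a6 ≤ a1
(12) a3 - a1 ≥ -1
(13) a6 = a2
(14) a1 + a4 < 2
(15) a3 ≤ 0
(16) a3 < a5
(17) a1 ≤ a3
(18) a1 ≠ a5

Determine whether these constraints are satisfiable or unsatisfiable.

Unsatisfiable

From constraints 8 and 15: a4 ≤ a3 ≤ 0. From constraints 2 and 11: a6 ≤ a1 ≤ 0. Hence a4 + a6 ≤ 0. But constraint 4 requires a4 + a6 = 1, and 1 > 0. Contradiction.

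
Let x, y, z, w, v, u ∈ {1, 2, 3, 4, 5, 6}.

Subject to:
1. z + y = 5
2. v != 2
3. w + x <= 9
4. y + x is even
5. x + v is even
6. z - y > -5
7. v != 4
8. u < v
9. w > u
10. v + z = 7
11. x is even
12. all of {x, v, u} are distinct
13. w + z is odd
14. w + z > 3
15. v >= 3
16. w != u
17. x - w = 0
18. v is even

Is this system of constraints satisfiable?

The assignment x = 4, y = 4, z = 1, w = 4, v = 6, u = 2 works:
  constraint 1 holds since z + y = 5.
  constraint 3 holds since w + x = 8.
The rest check out directly.

Satisfiable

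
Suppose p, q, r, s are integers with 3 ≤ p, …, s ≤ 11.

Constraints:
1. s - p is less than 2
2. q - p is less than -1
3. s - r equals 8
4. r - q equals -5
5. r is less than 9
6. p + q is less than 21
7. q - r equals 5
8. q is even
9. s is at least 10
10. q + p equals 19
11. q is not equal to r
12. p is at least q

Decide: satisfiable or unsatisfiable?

Setting (p, q, r, s) = (11, 8, 3, 11) satisfies everything: constraint 1: s - p = 0; constraint 2: q - p = -3; constraint 3: s - r = 8, and the others follow.

Satisfiable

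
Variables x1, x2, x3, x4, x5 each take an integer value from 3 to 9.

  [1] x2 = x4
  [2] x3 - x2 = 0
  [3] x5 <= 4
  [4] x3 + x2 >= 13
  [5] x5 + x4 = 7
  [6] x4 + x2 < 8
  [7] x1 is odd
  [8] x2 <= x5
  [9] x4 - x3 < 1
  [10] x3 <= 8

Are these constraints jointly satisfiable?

From constraint 10: x3 ≤ 8. From constraints 3 and 8: x2 ≤ x5 ≤ 4. Hence x3 + x2 ≤ 12. But constraint 4 requires x3 + x2 ≥ 13, and 13 > 12. Contradiction.

Unsatisfiable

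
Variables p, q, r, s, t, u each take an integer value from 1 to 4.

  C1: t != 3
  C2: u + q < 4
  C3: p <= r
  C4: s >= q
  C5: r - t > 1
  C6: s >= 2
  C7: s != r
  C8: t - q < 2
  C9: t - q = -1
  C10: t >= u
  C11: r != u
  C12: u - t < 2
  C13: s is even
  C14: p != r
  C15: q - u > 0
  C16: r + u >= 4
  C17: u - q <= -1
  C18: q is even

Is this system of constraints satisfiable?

The assignment p = 3, q = 2, r = 4, s = 2, t = 1, u = 1 works:
  constraint 2 holds since u + q = 3.
  constraint 5 holds since r - t = 3.
The rest check out directly.

Satisfiable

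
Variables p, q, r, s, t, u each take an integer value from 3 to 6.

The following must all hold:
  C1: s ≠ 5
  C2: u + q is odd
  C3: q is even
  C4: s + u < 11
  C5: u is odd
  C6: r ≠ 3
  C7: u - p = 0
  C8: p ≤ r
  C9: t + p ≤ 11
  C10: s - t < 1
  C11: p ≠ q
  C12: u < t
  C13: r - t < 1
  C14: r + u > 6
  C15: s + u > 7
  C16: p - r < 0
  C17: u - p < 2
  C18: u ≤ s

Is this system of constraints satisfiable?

Satisfiable

Take p = 3, q = 4, r = 6, s = 6, t = 6, u = 3. Then constraint 4: s + u = 9; constraint 7: u - p = 0, and every other listed constraint is also met.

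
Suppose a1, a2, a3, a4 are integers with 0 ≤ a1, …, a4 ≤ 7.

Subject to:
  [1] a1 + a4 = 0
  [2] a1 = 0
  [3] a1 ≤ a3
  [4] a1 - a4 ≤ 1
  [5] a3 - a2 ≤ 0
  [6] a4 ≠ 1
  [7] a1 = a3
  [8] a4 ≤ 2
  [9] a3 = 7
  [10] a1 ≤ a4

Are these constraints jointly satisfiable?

Unsatisfiable

Constraint 2 fixes a1 = 0 and constraint 9 fixes a3 = 7, but constraint 7 requires a1 = a3. Since 0 ≠ 7, contradiction.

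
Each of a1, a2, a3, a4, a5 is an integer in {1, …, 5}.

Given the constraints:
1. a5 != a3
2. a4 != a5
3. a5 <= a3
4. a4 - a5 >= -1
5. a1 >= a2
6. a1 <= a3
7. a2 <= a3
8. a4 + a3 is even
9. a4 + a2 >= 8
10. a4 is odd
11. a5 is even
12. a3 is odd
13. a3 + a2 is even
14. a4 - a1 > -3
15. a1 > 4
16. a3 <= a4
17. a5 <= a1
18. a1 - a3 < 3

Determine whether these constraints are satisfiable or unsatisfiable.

The assignment a1 = 5, a2 = 3, a3 = 5, a4 = 5, a5 = 4 works:
  constraint 4 holds since a4 - a5 = 1.
  constraint 9 holds since a4 + a2 = 8.
  constraint 14 holds since a4 - a1 = 0.
The rest check out directly.

Satisfiable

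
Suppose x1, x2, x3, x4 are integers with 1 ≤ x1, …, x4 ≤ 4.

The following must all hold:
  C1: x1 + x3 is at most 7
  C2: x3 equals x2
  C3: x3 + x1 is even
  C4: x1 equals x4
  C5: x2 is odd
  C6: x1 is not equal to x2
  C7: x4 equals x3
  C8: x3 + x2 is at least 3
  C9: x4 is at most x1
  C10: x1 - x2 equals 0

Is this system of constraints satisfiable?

From constraints 2, 4, and 7, x1 = x4 = x3 = x2, so x1 = x2. But constraint 6 says x1 ≠ x2. Contradiction.

Unsatisfiable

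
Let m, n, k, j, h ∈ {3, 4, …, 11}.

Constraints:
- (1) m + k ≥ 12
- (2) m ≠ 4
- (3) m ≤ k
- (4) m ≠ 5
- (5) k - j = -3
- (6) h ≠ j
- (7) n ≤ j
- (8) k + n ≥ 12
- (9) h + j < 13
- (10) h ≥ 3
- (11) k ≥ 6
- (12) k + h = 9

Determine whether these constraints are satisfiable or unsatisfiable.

Satisfiable

Take m = 6, n = 9, k = 6, j = 9, h = 3. Then constraint 1: m + k = 12; constraint 5: k - j = -3, and every other listed constraint is also met.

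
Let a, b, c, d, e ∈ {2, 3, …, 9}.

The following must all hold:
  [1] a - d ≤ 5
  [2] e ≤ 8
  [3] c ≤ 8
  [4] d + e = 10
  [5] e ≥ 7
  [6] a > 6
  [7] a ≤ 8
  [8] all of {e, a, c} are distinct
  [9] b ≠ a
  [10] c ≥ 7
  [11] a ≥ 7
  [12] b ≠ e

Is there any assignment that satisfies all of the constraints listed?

Unsatisfiable

Constraints 2, 3, 5, 7, 10, and 11 confine each of e, a, c to the 2 values {7, 8}.
Constraint 8 requires all 3 of them to be distinct, but only 2 values are available — impossible by the pigeonhole principle.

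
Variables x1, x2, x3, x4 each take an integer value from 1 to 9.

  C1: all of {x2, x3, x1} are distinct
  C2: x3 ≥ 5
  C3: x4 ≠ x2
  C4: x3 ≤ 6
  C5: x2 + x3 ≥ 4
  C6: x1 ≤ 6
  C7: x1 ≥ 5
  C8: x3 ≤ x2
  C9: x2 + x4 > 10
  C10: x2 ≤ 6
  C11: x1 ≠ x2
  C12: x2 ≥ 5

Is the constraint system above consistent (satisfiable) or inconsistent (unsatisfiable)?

Unsatisfiable

Constraints 2, 4, 6, 7, 10, and 12 confine each of x2, x3, x1 to the 2 values {5, 6}.
Constraint 1 requires all 3 of them to be distinct, but only 2 values are available — impossible by the pigeonhole principle.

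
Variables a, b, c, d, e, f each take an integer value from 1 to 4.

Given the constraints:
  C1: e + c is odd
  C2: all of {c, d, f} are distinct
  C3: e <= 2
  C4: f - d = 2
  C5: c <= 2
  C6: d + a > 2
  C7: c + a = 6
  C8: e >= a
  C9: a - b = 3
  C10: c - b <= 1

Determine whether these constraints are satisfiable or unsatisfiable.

Unsatisfiable

From constraint 5: c ≤ 2. From constraints 3 and 8: a ≤ e ≤ 2. Hence c + a ≤ 4. But constraint 7 requires c + a = 6, and 6 > 4. Contradiction.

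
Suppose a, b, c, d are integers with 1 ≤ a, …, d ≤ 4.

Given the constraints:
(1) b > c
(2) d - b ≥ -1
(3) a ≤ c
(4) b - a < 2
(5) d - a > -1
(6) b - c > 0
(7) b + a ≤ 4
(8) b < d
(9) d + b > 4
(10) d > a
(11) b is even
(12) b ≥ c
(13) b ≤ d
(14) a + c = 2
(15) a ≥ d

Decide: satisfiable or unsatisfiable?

Unsatisfiable

Constraints 1, 3, 13, and 15 give c < b, b ≤ d, d ≤ a, a ≤ c. Chaining: c < b ≤ d ≤ a ≤ c, which forces c < c — impossible.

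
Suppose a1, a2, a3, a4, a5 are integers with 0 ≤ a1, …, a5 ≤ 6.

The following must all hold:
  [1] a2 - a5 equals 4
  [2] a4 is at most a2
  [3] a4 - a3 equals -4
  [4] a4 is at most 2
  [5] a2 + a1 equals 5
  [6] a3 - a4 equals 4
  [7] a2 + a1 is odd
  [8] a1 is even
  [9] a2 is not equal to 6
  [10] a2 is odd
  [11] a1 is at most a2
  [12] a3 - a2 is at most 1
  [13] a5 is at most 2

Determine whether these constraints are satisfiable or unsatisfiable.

Satisfiable

Take a1 = 0, a2 = 5, a3 = 4, a4 = 0, a5 = 1. Then constraint 1: a2 - a5 = 4; constraint 3: a4 - a3 = -4; constraint 5: a2 + a1 = 5, and every other listed constraint is also met.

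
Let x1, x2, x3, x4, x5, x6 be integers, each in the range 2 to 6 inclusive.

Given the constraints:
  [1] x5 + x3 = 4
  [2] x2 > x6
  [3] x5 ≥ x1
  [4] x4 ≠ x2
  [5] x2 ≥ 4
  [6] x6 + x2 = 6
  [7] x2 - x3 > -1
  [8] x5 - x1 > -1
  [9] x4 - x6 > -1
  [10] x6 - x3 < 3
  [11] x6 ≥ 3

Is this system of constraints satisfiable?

Unsatisfiable

From constraint 11: x6 ≥ 3. From constraint 5: x2 ≥ 4. Hence x6 + x2 ≥ 7. But constraint 6 requires x6 + x2 = 6, and 6 < 7. Contradiction.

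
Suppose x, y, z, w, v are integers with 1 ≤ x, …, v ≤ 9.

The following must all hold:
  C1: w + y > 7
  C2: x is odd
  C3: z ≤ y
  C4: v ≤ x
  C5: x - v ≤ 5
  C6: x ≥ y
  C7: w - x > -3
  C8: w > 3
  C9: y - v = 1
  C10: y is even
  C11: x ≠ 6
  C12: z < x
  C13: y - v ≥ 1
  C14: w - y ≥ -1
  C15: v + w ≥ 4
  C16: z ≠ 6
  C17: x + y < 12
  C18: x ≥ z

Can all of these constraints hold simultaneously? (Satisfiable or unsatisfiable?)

Try x = 5, y = 4, z = 3, w = 4, v = 3.
Check constraint 1: w + y = 8; constraint 5: x - v = 2. The remaining constraints are straightforward to verify.

Satisfiable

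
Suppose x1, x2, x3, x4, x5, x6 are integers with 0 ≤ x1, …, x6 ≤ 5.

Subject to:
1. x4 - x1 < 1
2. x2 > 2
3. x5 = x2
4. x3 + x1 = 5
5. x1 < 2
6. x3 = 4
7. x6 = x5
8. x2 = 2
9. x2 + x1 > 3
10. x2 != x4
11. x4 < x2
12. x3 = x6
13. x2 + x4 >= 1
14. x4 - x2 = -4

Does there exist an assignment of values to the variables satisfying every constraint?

Constraint 6 fixes x3 = 4 and constraint 8 fixes x2 = 2. Constraints 3, 7, and 12 give x3 = x6 = x5 = x2, so x3 = x2. But 4 ≠ 2 — contradiction.

Unsatisfiable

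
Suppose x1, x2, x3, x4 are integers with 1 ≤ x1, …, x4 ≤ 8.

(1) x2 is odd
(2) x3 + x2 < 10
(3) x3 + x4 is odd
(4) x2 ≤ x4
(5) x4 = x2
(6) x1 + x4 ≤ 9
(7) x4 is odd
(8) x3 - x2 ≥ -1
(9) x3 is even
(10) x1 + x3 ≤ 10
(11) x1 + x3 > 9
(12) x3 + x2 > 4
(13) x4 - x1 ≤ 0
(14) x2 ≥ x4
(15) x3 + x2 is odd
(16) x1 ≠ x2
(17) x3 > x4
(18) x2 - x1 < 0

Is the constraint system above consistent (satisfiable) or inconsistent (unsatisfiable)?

Take x1 = 6, x2 = 3, x3 = 4, x4 = 3. Then constraint 2: x3 + x2 = 7; constraint 6: x1 + x4 = 9, and every other listed constraint is also met.

Satisfiable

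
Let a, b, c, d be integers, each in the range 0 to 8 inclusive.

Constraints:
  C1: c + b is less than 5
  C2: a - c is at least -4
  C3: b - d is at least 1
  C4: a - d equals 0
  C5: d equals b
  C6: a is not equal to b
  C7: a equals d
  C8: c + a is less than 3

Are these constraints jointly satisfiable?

Unsatisfiable

From constraints 5 and 7, a = d = b, so a = b. But constraint 6 says a ≠ b. Contradiction.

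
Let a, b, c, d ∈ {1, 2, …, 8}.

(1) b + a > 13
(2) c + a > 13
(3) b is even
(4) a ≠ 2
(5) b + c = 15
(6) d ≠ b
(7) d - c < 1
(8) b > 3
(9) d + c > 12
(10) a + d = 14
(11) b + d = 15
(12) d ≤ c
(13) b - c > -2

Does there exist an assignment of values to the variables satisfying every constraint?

Satisfiable

One satisfying assignment is a = 7, b = 8, c = 7, d = 7.
For the less obvious constraints — constraint 1: b + a = 15; constraint 2: c + a = 14 — and the others hold by inspection.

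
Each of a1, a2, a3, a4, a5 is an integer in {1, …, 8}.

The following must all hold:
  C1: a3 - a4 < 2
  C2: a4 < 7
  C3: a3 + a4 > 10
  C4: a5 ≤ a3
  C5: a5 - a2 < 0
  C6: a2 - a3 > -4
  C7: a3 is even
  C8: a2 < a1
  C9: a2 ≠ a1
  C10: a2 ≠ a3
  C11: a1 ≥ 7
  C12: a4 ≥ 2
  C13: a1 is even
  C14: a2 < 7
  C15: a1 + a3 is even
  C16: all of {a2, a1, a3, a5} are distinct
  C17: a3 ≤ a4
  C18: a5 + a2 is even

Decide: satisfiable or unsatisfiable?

Take a1 = 8, a2 = 4, a3 = 6, a4 = 6, a5 = 2. Then constraint 1: a3 - a4 = 0; constraint 3: a3 + a4 = 12; constraint 5: a5 - a2 = -2, and every other listed constraint is also met.

Satisfiable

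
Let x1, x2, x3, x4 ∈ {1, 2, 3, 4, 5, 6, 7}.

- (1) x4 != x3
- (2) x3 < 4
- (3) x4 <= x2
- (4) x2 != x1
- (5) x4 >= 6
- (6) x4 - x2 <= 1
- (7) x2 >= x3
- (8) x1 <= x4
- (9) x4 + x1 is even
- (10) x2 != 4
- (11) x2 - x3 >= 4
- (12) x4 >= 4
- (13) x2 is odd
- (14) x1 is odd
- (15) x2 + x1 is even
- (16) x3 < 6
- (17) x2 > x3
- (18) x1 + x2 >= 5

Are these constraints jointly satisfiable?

Satisfiable

Try x1 = 1, x2 = 7, x3 = 2, x4 = 7.
Check constraint 6: x4 - x2 = 0; constraint 11: x2 - x3 = 5; constraint 18: x1 + x2 = 8. The remaining constraints are straightforward to verify.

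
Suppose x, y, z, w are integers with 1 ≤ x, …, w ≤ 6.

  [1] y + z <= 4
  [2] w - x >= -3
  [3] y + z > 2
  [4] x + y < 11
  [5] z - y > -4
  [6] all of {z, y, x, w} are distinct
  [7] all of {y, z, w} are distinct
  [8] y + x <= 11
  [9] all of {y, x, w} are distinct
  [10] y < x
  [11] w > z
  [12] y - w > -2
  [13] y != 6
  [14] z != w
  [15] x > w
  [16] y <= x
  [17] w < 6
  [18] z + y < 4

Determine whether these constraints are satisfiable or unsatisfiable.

Satisfiable

Take x = 6, y = 2, z = 1, w = 3. Then constraint 1: y + z = 3; constraint 2: w - x = -3; constraint 3: y + z = 3, and every other listed constraint is also met.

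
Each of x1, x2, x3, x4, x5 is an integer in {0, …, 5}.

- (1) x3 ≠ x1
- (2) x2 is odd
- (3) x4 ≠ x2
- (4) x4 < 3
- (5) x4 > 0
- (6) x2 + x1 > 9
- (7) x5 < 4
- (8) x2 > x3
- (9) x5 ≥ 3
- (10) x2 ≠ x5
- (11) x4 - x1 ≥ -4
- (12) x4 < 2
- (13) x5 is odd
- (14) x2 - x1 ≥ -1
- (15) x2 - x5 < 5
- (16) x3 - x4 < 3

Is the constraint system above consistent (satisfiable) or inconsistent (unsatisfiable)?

One satisfying assignment is x1 = 5, x2 = 5, x3 = 2, x4 = 1, x5 = 3.
For the less obvious constraints — constraint 6: x2 + x1 = 10; constraint 11: x4 - x1 = -4; constraint 14: x2 - x1 = 0 — and the others hold by inspection.

Satisfiable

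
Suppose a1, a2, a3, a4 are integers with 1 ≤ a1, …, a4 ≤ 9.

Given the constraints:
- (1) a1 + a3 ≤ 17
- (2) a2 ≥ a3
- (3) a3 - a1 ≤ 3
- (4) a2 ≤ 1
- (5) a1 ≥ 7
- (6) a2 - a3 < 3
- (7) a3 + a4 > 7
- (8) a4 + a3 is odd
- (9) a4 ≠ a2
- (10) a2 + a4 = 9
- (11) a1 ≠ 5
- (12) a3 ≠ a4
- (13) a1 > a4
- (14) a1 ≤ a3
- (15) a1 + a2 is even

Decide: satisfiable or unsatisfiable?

Unsatisfiable

From constraints 5 and 14: a3 ≥ a1 and a1 ≥ 7, so a3 ≥ 7. From constraints 2 and 4: a3 ≤ a2 and a2 ≤ 1, so a3 ≤ 1. But 1 < 7, so no value of a3 works.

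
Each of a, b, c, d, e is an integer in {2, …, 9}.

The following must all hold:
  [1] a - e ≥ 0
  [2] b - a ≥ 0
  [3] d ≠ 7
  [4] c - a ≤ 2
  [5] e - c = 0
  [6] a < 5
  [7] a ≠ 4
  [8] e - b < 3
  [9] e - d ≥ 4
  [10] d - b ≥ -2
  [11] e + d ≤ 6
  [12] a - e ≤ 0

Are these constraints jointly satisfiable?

Constraints 1, 2, 9, and 10 give a − e ≥ 0, e − d ≥ 4, d − b ≥ -2, b − a ≥ 0.
Adding all 4 inequalities: the left sides telescope to 0, and the right sides sum to 0 + 4 + (-2) + 0 = 2. So 0 ≥ 2, which is false.

Unsatisfiable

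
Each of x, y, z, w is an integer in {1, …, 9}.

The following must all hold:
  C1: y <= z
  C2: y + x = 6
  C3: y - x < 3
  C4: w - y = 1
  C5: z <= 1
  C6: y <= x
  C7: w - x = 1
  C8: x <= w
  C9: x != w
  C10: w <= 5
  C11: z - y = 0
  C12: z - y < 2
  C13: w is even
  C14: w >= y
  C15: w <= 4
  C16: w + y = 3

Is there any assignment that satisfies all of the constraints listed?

From constraints 1 and 5: y ≤ z ≤ 1. From constraints 8 and 15: x ≤ w ≤ 4. Hence y + x ≤ 5. But constraint 2 requires y + x = 6, and 6 > 5. Contradiction.

Unsatisfiable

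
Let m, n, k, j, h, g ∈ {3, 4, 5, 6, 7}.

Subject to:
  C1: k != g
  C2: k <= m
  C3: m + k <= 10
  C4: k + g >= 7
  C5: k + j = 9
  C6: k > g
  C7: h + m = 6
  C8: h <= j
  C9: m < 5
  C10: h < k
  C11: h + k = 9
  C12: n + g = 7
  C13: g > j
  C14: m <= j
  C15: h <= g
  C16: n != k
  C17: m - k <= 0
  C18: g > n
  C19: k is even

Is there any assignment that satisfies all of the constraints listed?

Unsatisfiable

Constraints 2, 6, 13, and 14 give k ≤ m, m ≤ j, j < g, g < k. Chaining: k ≤ m ≤ j < g < k, which forces k < k — impossible.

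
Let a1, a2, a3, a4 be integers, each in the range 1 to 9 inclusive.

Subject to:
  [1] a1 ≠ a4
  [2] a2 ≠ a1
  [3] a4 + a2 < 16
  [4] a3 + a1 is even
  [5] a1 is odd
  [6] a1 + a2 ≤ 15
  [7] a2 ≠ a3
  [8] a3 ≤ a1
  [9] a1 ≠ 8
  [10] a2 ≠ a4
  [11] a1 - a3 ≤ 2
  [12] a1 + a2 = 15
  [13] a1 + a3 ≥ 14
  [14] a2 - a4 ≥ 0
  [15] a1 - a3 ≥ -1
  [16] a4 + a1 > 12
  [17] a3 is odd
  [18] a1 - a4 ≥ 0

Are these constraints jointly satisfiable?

Satisfiable

The assignment a1 = 7, a2 = 8, a3 = 7, a4 = 6 works:
  constraint 3 holds since a4 + a2 = 14.
  constraint 6 holds since a1 + a2 = 15.
The rest check out directly.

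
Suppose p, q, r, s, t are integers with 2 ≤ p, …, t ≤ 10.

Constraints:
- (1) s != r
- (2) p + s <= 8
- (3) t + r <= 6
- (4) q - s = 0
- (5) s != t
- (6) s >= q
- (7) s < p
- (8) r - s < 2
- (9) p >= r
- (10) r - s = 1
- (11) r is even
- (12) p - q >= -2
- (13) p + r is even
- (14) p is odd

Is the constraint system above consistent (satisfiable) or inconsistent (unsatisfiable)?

Unsatisfiable

Constraint 14 makes p odd and constraint 11 makes r even, so p + r must be odd. Constraint 13 says p + r is even — contradiction.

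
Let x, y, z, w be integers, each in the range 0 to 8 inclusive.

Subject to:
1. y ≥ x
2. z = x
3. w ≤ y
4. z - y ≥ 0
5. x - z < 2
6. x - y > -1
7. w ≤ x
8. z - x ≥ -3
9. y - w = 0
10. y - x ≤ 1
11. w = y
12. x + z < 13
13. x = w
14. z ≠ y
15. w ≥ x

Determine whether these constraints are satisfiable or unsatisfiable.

Unsatisfiable

From constraints 2, 11, and 13, z = x = w = y, so z = y. But constraint 14 says z ≠ y. Contradiction.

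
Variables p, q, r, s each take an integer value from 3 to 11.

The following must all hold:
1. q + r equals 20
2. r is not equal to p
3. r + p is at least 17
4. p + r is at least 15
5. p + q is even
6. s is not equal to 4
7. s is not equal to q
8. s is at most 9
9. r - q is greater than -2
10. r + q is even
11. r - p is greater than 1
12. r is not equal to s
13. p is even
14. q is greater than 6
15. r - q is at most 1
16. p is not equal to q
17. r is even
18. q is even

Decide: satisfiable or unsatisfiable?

Try p = 8, q = 10, r = 10, s = 6.
Check constraint 1: q + r = 20; constraint 3: r + p = 18; constraint 4: p + r = 18. The remaining constraints are straightforward to verify.

Satisfiable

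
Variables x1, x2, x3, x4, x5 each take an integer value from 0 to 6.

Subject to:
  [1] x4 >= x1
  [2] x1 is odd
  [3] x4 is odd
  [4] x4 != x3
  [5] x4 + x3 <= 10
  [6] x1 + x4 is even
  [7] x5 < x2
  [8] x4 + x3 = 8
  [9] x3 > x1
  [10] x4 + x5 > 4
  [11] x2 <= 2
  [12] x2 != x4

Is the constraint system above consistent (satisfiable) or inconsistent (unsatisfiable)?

Setting (x1, x2, x3, x4, x5) = (1, 2, 3, 5, 0) satisfies everything: constraint 5: x4 + x3 = 8; constraint 8: x4 + x3 = 8; constraint 10: x4 + x5 = 5, and the others follow.

Satisfiable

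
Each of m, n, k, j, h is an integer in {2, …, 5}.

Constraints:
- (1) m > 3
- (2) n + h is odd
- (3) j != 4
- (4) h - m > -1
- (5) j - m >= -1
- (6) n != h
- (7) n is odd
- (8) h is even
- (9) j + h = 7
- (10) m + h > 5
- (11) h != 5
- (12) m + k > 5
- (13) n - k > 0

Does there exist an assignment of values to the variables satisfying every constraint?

Take m = 4, n = 5, k = 3, j = 3, h = 4. Then constraint 4: h - m = 0; constraint 5: j - m = -1, and every other listed constraint is also met.

Satisfiable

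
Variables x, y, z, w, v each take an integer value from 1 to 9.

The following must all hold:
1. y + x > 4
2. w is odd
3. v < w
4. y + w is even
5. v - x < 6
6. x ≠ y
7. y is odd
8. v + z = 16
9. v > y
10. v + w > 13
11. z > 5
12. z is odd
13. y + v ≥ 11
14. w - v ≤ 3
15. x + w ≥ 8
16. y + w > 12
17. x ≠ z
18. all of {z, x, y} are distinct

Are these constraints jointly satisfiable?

Satisfiable

One satisfying assignment is x = 2, y = 5, z = 9, w = 9, v = 7.
For the less obvious constraints — constraint 1: y + x = 7; constraint 5: v - x = 5 — and the others hold by inspection.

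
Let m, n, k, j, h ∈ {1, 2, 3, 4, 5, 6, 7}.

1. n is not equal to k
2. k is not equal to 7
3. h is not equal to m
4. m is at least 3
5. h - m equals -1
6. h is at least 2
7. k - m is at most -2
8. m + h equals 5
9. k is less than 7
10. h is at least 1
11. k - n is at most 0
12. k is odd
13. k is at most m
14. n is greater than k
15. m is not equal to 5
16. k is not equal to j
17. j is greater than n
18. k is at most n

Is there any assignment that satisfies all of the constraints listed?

Satisfiable

Try m = 3, n = 2, k = 1, j = 3, h = 2.
Check constraint 5: h - m = -1; constraint 7: k - m = -2. The remaining constraints are straightforward to verify.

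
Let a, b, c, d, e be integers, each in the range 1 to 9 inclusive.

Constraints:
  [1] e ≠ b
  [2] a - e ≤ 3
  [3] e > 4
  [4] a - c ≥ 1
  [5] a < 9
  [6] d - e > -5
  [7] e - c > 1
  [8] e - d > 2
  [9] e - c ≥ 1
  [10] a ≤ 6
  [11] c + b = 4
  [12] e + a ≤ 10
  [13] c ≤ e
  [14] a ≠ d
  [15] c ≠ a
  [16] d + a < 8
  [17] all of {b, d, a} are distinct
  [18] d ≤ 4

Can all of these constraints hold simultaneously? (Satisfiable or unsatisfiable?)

Satisfiable

One satisfying assignment is a = 5, b = 2, c = 2, d = 1, e = 5.
For the less obvious constraints — constraint 2: a - e = 0; constraint 4: a - c = 3; constraint 6: d - e = -4 — and the others hold by inspection.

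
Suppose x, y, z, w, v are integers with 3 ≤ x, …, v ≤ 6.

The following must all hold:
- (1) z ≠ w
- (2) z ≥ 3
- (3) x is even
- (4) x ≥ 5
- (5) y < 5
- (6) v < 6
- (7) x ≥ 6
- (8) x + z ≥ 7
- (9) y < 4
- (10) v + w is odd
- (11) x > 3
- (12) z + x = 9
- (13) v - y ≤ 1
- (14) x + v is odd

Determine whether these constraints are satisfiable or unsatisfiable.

Satisfiable

Take x = 6, y = 3, z = 3, w = 4, v = 3. Then constraint 8: x + z = 9; constraint 12: z + x = 9; constraint 13: v - y = 0, and every other listed constraint is also met.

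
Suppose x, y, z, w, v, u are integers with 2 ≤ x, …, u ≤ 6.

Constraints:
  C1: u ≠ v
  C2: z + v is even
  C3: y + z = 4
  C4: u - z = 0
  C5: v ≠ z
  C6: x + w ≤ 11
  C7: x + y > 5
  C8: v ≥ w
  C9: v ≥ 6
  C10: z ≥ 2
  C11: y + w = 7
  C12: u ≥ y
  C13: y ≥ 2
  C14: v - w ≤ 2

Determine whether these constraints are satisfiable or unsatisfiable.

Setting (x, y, z, w, v, u) = (6, 2, 2, 5, 6, 2) satisfies everything: constraint 3: y + z = 4; constraint 4: u - z = 0; constraint 6: x + w = 11, and the others follow.

Satisfiable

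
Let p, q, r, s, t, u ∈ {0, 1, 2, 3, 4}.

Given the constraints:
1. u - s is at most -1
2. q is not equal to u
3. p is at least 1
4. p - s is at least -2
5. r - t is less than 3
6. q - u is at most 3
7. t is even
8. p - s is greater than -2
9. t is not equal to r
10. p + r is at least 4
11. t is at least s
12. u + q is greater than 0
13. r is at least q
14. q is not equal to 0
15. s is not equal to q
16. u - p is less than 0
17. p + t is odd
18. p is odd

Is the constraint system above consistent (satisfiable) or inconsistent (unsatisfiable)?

Satisfiable

The assignment p = 3, q = 3, r = 3, s = 2, t = 2, u = 0 works:
  constraint 1 holds since u - s = -2.
  constraint 4 holds since p - s = 1.
The rest check out directly.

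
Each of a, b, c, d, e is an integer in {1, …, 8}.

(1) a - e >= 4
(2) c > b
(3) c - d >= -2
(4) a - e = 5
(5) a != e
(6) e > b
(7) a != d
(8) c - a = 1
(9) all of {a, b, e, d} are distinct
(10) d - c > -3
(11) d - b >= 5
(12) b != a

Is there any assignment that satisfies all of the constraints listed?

Satisfiable

The assignment a = 7, b = 1, c = 8, d = 8, e = 2 works:
  constraint 1 holds since a - e = 5.
  constraint 3 holds since c - d = 0.
The rest check out directly.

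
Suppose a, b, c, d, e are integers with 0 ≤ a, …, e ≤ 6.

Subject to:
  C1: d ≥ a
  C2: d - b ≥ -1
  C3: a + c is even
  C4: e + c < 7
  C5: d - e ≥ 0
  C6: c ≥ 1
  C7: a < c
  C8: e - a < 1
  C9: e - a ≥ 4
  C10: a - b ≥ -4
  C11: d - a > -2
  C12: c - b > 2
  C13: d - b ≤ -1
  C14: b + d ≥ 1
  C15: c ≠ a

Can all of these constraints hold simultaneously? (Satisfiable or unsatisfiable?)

Constraints 5, 9, 10, and 13 give d − e ≥ 0, e − a ≥ 4, a − b ≥ -4, b − d ≥ 1.
Adding all 4 inequalities: the left sides telescope to 0, and the right sides sum to 0 + 4 + (-4) + 1 = 1. So 0 ≥ 1, which is false.

Unsatisfiable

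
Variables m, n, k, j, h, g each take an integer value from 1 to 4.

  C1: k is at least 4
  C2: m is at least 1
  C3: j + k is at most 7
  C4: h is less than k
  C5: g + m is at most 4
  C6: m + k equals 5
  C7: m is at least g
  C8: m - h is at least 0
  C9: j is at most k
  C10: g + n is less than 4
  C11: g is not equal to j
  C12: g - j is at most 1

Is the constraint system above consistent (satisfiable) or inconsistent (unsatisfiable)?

Satisfiable

Try m = 1, n = 1, k = 4, j = 3, h = 1, g = 1.
Check constraint 3: j + k = 7; constraint 5: g + m = 2; constraint 6: m + k = 5. The remaining constraints are straightforward to verify.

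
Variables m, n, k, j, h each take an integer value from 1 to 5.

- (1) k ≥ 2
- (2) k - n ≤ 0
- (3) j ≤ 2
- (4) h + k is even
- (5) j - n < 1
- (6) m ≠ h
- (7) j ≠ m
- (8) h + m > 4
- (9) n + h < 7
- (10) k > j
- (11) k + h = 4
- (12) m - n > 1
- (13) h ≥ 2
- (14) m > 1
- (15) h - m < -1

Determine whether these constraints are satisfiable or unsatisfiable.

Try m = 5, n = 2, k = 2, j = 1, h = 2.
Check constraint 2: k - n = 0; constraint 5: j - n = -1. The remaining constraints are straightforward to verify.

Satisfiable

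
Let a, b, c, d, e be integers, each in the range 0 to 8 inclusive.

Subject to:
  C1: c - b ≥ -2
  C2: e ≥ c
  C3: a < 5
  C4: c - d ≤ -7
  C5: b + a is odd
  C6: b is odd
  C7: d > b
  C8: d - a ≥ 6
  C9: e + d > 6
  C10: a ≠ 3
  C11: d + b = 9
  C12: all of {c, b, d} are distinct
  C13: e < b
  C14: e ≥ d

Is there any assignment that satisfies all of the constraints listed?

Constraints 7, 13, and 14 give e < b, b < d, d ≤ e. Chaining: e < b < d ≤ e, which forces e < e — impossible.

Unsatisfiable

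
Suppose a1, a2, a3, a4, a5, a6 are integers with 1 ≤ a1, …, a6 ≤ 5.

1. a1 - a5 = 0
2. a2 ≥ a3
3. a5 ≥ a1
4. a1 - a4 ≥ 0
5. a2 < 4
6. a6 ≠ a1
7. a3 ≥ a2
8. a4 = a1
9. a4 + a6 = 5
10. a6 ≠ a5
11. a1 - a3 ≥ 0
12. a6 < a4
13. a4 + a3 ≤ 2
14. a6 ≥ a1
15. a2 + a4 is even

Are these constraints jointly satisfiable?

Unsatisfiable

Constraints 4, 12, and 14 give a1 ≤ a6, a6 < a4, a4 ≤ a1. Chaining: a1 ≤ a6 < a4 ≤ a1, which forces a1 < a1 — impossible.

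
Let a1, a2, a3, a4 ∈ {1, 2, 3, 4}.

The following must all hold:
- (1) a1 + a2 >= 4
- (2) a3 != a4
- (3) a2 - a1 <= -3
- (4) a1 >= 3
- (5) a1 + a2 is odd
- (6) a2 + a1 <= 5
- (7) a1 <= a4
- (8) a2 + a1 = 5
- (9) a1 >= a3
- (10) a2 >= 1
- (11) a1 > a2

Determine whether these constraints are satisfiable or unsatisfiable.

Satisfiable

Setting (a1, a2, a3, a4) = (4, 1, 2, 4) satisfies everything: constraint 1: a1 + a2 = 5; constraint 3: a2 - a1 = -3; constraint 6: a2 + a1 = 5, and the others follow.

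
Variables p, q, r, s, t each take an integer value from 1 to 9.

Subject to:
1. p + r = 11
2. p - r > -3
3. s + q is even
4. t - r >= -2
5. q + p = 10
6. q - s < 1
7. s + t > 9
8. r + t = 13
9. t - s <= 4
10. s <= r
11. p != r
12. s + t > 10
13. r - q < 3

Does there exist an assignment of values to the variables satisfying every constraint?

Satisfiable

Setting (p, q, r, s, t) = (5, 5, 6, 5, 7) satisfies everything: constraint 1: p + r = 11; constraint 2: p - r = -1; constraint 4: t - r = 1, and the others follow.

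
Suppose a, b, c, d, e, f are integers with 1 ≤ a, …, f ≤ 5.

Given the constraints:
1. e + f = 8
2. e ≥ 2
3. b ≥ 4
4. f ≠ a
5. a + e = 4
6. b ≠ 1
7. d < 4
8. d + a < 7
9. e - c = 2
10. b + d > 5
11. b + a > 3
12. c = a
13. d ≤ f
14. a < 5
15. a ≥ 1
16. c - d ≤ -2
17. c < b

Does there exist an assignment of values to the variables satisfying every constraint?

Take a = 1, b = 5, c = 1, d = 3, e = 3, f = 5. Then constraint 1: e + f = 8; constraint 5: a + e = 4, and every other listed constraint is also met.

Satisfiable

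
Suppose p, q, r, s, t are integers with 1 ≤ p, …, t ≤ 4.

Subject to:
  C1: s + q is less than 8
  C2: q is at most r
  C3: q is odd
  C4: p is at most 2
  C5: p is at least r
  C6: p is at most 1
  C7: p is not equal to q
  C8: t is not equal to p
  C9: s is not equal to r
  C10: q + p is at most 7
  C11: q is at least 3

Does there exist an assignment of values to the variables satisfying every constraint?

From constraints 2 and 11: r ≥ q and q ≥ 3, so r ≥ 3. From constraints 4 and 5: r ≤ p and p ≤ 2, so r ≤ 2. But 2 < 3, so no value of r works.

Unsatisfiable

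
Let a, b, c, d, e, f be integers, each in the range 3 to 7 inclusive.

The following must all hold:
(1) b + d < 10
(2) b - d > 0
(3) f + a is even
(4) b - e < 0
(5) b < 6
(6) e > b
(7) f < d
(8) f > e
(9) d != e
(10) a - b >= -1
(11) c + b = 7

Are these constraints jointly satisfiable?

Constraints 2, 6, 7, and 8 give e < f, f < d, d < b, b < e. Chaining: e < f < d < b < e, which forces e < e — impossible.

Unsatisfiable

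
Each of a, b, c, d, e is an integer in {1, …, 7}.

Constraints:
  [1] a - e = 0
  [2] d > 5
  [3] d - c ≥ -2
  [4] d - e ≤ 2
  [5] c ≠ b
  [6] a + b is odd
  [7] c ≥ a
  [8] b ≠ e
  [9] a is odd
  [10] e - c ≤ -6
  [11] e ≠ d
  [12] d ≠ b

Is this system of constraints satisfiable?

Unsatisfiable

Constraints 3, 4, and 10 give e − d ≥ -2, d − c ≥ -2, c − e ≥ 6.
Adding all 3 inequalities: the left sides telescope to 0, and the right sides sum to (-2) + (-2) + 6 = 2. So 0 ≥ 2, which is false.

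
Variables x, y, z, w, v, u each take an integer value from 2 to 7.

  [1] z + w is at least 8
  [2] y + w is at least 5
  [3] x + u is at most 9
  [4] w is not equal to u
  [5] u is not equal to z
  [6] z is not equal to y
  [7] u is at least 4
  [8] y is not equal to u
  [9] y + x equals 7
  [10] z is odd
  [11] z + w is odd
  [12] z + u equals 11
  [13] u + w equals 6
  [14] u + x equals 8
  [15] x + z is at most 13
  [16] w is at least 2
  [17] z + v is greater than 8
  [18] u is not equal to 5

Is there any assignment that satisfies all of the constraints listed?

Try x = 4, y = 3, z = 7, w = 2, v = 2, u = 4.
Check constraint 1: z + w = 9; constraint 2: y + w = 5. The remaining constraints are straightforward to verify.

Satisfiable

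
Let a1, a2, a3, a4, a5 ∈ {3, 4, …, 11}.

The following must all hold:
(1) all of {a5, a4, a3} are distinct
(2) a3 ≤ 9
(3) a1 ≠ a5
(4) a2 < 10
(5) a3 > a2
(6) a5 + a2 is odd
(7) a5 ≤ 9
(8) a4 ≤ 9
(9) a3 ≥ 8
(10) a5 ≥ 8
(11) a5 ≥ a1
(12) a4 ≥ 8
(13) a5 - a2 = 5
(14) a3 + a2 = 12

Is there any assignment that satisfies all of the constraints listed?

Constraints 2, 7, 8, 9, 10, and 12 confine each of a5, a4, a3 to the 2 values {8, 9}.
Constraint 1 requires all 3 of them to be distinct, but only 2 values are available — impossible by the pigeonhole principle.

Unsatisfiable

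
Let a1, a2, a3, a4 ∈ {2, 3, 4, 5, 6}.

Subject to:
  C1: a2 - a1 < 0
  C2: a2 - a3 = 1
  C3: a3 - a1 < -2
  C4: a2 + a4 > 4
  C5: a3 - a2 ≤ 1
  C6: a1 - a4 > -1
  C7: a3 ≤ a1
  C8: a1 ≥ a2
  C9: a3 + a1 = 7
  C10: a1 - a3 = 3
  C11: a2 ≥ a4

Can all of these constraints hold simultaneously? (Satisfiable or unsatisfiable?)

The assignment a1 = 5, a2 = 3, a3 = 2, a4 = 3 works:
  constraint 1 holds since a2 - a1 = -2.
  constraint 2 holds since a2 - a3 = 1.
  constraint 3 holds since a3 - a1 = -3.
The rest check out directly.

Satisfiable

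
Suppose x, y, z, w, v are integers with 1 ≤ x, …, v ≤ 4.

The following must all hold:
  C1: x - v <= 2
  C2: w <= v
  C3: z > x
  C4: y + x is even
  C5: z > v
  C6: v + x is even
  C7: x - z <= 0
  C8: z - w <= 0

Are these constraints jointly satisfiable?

Unsatisfiable

Constraints 2, 5, and 8 give v < z, z ≤ w, w ≤ v. Chaining: v < z ≤ w ≤ v, which forces v < v — impossible.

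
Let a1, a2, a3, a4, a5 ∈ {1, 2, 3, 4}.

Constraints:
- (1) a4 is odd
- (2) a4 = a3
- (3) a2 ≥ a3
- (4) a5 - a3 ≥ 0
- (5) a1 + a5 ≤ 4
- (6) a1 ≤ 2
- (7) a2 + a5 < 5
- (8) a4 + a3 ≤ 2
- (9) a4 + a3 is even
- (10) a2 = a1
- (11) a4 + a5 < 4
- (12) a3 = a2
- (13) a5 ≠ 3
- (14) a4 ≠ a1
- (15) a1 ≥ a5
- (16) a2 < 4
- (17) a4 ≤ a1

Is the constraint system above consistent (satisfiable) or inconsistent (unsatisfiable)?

From constraints 2, 10, and 12, a4 = a3 = a2 = a1, so a4 = a1. But constraint 14 says a4 ≠ a1. Contradiction.

Unsatisfiable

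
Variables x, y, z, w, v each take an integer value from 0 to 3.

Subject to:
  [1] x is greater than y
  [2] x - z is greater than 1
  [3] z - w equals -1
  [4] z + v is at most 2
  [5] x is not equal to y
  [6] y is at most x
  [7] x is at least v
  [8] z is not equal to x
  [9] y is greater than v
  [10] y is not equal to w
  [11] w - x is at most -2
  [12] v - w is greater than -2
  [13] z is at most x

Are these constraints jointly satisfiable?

Setting (x, y, z, w, v) = (3, 2, 0, 1, 0) satisfies everything: constraint 2: x - z = 3; constraint 3: z - w = -1; constraint 4: z + v = 0, and the others follow.

Satisfiable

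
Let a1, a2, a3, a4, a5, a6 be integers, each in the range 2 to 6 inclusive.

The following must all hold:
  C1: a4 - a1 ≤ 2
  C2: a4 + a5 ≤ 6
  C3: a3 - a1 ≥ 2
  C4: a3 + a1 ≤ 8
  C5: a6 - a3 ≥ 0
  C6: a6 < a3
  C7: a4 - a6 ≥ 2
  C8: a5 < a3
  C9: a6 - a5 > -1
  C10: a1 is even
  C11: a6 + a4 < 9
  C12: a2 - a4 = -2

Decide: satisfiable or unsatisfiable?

Unsatisfiable

Constraints 1, 3, 5, and 7 give a3 − a1 ≥ 2, a1 − a4 ≥ -2, a4 − a6 ≥ 2, a6 − a3 ≥ 0.
Adding all 4 inequalities: the left sides telescope to 0, and the right sides sum to 2 + (-2) + 2 + 0 = 2. So 0 ≥ 2, which is false.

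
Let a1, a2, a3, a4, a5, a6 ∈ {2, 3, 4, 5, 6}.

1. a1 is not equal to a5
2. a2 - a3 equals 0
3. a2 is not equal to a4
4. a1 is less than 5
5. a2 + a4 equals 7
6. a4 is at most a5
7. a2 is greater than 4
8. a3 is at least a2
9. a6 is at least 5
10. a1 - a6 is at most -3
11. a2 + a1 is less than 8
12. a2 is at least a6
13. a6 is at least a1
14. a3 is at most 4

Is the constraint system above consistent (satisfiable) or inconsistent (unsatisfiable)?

Unsatisfiable

From constraints 9 and 12: a2 ≥ a6 and a6 ≥ 5, so a2 ≥ 5. From constraints 8 and 14: a2 ≤ a3 and a3 ≤ 4, so a2 ≤ 4. But 4 < 5, so no value of a2 works.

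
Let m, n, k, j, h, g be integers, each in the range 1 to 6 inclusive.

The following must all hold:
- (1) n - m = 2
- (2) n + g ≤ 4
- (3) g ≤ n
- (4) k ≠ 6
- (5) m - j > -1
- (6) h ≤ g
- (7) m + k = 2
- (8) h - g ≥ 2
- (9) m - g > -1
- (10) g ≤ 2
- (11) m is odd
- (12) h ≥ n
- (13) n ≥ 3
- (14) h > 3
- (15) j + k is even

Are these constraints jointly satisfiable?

From constraints 12 and 13: h ≥ n and n ≥ 3, so h ≥ 3. From constraints 6 and 10: h ≤ g and g ≤ 2, so h ≤ 2. But 2 < 3, so no value of h works.

Unsatisfiable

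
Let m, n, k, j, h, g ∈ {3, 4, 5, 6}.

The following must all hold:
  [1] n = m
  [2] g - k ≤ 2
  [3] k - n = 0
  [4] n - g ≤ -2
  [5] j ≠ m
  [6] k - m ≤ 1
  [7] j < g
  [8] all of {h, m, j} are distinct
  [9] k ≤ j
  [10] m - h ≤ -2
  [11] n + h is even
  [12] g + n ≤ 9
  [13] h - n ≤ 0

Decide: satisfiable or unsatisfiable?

Unsatisfiable

Constraints 2, 4, 6, 10, and 13 give m − k ≥ -1, k − g ≥ -2, g − n ≥ 2, n − h ≥ 0, h − m ≥ 2.
Adding all 5 inequalities: the left sides telescope to 0, and the right sides sum to (-1) + (-2) + 2 + 0 + 2 = 1. So 0 ≥ 1, which is false.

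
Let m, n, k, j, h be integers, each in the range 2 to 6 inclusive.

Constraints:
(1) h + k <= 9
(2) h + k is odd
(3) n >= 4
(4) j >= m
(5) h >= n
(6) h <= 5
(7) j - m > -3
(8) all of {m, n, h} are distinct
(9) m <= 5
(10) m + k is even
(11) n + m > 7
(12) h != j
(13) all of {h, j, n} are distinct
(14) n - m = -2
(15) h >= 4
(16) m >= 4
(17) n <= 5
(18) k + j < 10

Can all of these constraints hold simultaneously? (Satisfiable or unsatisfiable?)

Unsatisfiable

Constraints 3, 6, 9, 15, 16, and 17 confine each of m, n, h to the 2 values {4, 5}.
Constraint 8 requires all 3 of them to be distinct, but only 2 values are available — impossible by the pigeonhole principle.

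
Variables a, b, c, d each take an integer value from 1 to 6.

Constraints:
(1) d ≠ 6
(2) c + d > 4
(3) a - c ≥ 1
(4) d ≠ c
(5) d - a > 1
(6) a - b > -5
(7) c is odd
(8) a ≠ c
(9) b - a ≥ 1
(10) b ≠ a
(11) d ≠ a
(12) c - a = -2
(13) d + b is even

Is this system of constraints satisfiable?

Satisfiable

Setting (a, b, c, d) = (3, 5, 1, 5) satisfies everything: constraint 2: c + d = 6; constraint 3: a - c = 2; constraint 5: d - a = 2, and the others follow.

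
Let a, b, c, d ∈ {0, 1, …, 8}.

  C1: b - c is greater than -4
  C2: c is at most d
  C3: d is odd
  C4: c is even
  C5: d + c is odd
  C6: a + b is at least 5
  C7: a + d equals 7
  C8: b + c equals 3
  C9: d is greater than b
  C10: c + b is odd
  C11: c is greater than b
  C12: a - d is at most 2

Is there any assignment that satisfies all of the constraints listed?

Try a = 4, b = 1, c = 2, d = 3.
Check constraint 1: b - c = -1; constraint 6: a + b = 5; constraint 7: a + d = 7. The remaining constraints are straightforward to verify.

Satisfiable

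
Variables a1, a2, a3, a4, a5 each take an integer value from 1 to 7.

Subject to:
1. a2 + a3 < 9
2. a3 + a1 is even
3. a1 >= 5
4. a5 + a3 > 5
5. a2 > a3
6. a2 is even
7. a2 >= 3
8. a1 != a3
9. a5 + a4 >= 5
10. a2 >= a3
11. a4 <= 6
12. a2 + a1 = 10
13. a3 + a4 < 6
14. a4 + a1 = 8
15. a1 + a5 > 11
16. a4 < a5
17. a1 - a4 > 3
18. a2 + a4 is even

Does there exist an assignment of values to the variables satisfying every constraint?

Satisfiable

One satisfying assignment is a1 = 6, a2 = 4, a3 = 2, a4 = 2, a5 = 6.
For the less obvious constraints — constraint 1: a2 + a3 = 6; constraint 4: a5 + a3 = 8 — and the others hold by inspection.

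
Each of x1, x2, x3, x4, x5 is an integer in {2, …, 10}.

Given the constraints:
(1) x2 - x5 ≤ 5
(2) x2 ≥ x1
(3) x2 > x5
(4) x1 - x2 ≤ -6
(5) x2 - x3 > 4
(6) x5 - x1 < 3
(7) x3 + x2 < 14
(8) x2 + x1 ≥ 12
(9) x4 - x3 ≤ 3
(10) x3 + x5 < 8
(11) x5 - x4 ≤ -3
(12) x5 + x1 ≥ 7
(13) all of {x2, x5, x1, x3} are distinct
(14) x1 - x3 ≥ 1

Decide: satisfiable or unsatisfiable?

Unsatisfiable

Constraints 1, 4, 9, 11, and 14 give x5 − x2 ≥ -5, x2 − x1 ≥ 6, x1 − x3 ≥ 1, x3 − x4 ≥ -3, x4 − x5 ≥ 3.
Adding all 5 inequalities: the left sides telescope to 0, and the right sides sum to (-5) + 6 + 1 + (-3) + 3 = 2. So 0 ≥ 2, which is false.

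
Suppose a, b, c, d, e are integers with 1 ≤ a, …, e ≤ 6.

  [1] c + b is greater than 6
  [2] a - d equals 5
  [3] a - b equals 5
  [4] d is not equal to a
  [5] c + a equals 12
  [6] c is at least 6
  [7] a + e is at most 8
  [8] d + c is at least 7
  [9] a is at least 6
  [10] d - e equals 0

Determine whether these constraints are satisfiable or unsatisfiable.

Satisfiable

Take a = 6, b = 1, c = 6, d = 1, e = 1. Then constraint 1: c + b = 7; constraint 2: a - d = 5, and every other listed constraint is also met.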